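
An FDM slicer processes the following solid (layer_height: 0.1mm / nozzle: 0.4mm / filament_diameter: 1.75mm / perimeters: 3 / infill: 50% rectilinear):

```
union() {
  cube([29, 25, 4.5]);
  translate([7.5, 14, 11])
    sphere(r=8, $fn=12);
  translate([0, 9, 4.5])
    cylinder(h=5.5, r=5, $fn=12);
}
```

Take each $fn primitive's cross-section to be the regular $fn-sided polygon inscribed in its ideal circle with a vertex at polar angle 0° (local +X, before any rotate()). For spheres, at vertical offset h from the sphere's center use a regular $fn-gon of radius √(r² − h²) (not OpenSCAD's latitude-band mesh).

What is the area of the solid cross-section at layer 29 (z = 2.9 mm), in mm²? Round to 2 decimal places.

725.00 mm²

At z = 2.9 mm: the cube (footprint 29×25) is included at this height (area 725.00 mm²); the sphere at (7.5, 14) is absent (|z−center|=8.100 > r=8); the cylinder at (0, 9) does not reach this height (z outside [4.5, 10]); Taking the union: only the 29×25 cube is present, so the union is just that shape — area = 725.00 mm². Overall, the cross-section is a single solid region. Net area = 725.00 mm².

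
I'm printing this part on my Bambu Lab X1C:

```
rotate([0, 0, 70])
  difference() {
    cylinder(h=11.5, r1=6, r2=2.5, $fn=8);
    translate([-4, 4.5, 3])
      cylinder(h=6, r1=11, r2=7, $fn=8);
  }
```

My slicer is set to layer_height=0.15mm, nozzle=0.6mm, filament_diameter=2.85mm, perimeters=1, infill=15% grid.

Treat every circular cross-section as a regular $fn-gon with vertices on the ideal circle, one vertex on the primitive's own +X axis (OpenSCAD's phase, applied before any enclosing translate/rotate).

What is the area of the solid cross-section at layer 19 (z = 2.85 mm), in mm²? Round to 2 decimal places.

At z = 2.85 mm: the cone: at t=0.248 of its height the radius interpolates to r₁+(r₂−r₁)t = 5.133, giving a regular 8-gon of that circumradius (area = (8/2)·5.133²·sin(360°/8) = 74.51 mm²); the cone at (-4, 4.5) does not reach this height (z outside [3, 9]); Taking the first minus the rest: none of the subtracted shapes is present at this height, so the cone is unchanged — area = 74.51 mm²; (whole slice rotated 70° about Z — lengths, areas and connectivity unchanged). Overall, the cross-section is a single solid region. Net area = 74.51 mm².

74.51 mm²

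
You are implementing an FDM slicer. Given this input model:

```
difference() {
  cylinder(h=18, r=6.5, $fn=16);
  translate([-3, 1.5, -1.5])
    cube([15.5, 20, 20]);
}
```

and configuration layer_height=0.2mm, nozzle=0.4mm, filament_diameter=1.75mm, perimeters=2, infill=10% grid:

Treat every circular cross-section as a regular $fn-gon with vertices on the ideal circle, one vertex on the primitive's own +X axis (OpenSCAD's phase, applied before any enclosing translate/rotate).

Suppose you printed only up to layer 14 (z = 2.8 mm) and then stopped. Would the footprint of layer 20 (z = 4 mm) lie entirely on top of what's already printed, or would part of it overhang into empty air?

Compare the two slices. At z = 2.8: the r=6.5 cylinder contributes a regular 16-gon of circumradius 6.5 (area = (16/2)·6.500²·sin(360°/16) = 129.35 mm²); the cube at (-3, 1.5) is present — its section is the full 15.5×20 rectangle (area 310.00 mm²); After the difference (first − rest): starting from the r=6.5 cylinder (129.35 mm²), the 15.5×20 cube at (-3, 1.5) partially overlaps it — only the 36.85 mm² overlap (of its 310.00 mm²) is removed, clipping the outline — area = 92.49 mm². At z = 4: the cylinder: section is a regular 16-gon, circumradius r=6.5 (area = (16/2)·6.500²·sin(360°/16) = 129.35 mm²); the cube at (-3, 1.5) (footprint 15.5×20) is included at this height (area 310.00 mm²); After the difference (first − rest): starting from the r=6.5 cylinder (129.35 mm²), the 15.5×20 cube at (-3, 1.5) partially overlaps it — only the 36.85 mm² overlap (of its 310.00 mm²) is removed, clipping the outline — area = 92.49 mm². Checking containment: the cross-section at z = 4 is a subset of the cross-section at z = 2.8.

entirely on top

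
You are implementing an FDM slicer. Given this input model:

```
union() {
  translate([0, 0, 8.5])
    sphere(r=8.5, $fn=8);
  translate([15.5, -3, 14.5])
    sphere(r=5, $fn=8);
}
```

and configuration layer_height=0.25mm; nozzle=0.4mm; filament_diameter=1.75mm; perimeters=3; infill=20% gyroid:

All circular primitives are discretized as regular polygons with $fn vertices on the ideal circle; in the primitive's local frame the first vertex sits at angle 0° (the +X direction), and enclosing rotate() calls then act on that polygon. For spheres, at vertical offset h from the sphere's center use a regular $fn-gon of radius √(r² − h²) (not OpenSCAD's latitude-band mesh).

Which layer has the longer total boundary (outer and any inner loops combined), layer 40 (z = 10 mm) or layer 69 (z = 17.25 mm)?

layer 40 (z = 10 mm)

Layer 40 (z = 10): the sphere: section is a regular 8-gon, circumradius = √(r²−h²) = √(8.5²−1.5²) = 8.367 (perimeter = 2·8·8.367·sin(180°/8) = 51.23 mm); the r=5 sphere at (15.5, -3) contributes a regular 8-gon of circumradius √(5²−4.5²) = 2.179 (perimeter = 2·8·2.179·sin(180°/8) = 13.34 mm); Merging all regions: the 2 present regions are separate (no shared area or edge), so areas and boundary lengths simply add and each stays a separate island — boundary = 64.57 mm. So its perimeter = 64.57 mm. Layer 69 (z = 17.25): the sphere is absent (|z−center|=8.750 > r=8.5); the r=5 sphere at (15.5, -3) slices to a regular 8-gon of circumradius 4.176 (√(r²−h²) with h=2.75 from center) (perimeter = 2·8·4.176·sin(180°/8) = 25.57 mm); Taking the union: only the r=5 sphere at (15.5, -3) is present, so the union is just that shape — boundary = 25.57 mm. So its perimeter = 25.57 mm. Layer 40 is larger (64.57 vs 25.57 mm).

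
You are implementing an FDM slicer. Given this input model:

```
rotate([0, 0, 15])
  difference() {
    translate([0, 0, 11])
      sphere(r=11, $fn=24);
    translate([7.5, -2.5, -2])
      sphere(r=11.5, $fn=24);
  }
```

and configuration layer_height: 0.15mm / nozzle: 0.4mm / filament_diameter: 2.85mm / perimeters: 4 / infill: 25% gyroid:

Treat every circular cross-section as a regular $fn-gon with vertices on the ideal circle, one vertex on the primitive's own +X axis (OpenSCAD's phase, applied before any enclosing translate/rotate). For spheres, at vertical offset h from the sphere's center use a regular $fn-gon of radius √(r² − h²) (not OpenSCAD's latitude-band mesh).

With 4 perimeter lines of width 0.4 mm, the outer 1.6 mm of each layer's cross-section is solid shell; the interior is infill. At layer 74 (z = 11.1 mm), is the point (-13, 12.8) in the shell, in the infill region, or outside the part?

outside

At z = 11.1 mm: the r=11 sphere slices to a regular 24-gon of circumradius 11.000 (√(r²−h²) with h=0.1 from center); the sphere at (7.5, -2.5) does not reach this height (|z−center|=13.100 > r=11.5); Taking the first minus the rest: none of the subtracted shapes is present at this height, so the r=11 sphere is unchanged — 1 connected region; (rotated 15° about Z; rotation is an isometry so areas/perimeters/island counts are preserved). Overall, the cross-section is a single solid region. Undo the 15° rotation: the query point maps to (-9.244, 15.728) in the un-rotated model frame. The nearest boundary edge runs (-2.85, 10.62)→(-5.50, 9.53); distance from the point to it = 7.25 mm. The point is not inside any of the regions above, so it lies outside the cross-section (7.25 mm from the nearest boundary).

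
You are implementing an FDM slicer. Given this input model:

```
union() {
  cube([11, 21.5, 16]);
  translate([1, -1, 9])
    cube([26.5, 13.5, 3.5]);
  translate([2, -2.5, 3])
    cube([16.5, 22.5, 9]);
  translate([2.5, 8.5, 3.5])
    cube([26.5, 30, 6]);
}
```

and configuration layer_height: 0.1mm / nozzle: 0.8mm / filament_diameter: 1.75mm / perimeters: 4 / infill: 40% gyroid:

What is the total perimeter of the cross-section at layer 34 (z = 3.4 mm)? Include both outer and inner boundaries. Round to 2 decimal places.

At z = 3.4 mm: the 11×21.5 cube contributes its full rectangle (perimeter 65.00 mm); the cube at (1, -1) is absent (z outside [9, 12.5]); the 16.5×22.5 cube at (2, -2.5) contributes its full rectangle (perimeter 78.00 mm); the cube at (2.5, 8.5) does not reach this height (z outside [3.5, 9.5]); Taking the union: the regions partially overlap (shared area 180.00 mm²), so the edge portions inside another operand are dropped and the merged outline is re-measured after clipping — boundary = 85.00 mm. Overall, the cross-section is a single solid region. Total boundary length (outer) = 85.00 mm.

85.00 mm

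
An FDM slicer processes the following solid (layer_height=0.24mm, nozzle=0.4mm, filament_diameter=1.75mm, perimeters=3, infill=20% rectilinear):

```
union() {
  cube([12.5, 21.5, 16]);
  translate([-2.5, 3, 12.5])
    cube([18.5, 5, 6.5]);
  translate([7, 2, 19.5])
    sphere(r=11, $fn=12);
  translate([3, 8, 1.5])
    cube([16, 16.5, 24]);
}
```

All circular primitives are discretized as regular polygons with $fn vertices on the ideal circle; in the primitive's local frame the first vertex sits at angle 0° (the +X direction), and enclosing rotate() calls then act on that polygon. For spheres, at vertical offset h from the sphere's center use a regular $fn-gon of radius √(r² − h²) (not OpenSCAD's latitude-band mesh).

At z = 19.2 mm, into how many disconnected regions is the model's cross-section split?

At z = 19.2 mm: the cube is not intersected at this z (z outside [0, 16]); the cube at (-2.5, 3) is absent (z outside [12.5, 19]); the r=11 sphere at (7, 2) contributes a regular 12-gon of circumradius √(11²−0.3²) = 10.996; the 16×16.5 cube at (3, 8) contributes its full rectangle; Merging all regions: the regions partially overlap (shared area 47.46 mm²), so overlapping operands fuse into one piece — 1 connected region. The result has 1 disconnected region.

1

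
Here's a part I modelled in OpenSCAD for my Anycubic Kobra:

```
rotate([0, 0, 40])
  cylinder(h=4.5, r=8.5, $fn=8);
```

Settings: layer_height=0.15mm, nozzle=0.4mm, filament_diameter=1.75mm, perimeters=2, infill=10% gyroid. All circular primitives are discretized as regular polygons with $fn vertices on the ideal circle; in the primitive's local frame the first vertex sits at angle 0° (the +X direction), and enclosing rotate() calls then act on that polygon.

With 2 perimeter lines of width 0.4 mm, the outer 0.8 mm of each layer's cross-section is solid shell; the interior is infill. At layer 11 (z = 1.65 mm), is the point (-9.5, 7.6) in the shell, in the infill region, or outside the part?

At z = 1.65 mm: the cylinder: section is a regular 8-gon, circumradius r=8.5; (whole slice rotated 40° about Z — lengths, areas and connectivity unchanged). Overall, the cross-section is a single solid region. Undo the 40° rotation: the query point maps to (-2.392, 11.928) in the un-rotated model frame. The nearest boundary edge runs (0.00, 8.50)→(-6.01, 6.01); distance from the point to it = 4.08 mm. The point is not inside any of the regions above, so it lies outside the cross-section (4.08 mm from the nearest boundary).

outside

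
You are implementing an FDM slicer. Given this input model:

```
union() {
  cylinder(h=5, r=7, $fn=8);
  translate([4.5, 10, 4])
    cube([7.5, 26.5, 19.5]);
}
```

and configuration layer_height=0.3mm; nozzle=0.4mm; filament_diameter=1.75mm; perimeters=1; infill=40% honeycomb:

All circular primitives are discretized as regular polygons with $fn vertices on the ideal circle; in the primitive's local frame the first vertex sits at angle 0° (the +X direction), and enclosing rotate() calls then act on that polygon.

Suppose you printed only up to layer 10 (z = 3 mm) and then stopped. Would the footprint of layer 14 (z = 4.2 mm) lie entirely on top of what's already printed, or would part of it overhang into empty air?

part overhangs

Compare the two slices. At z = 3: the cylinder: section is a regular 8-gon, circumradius r=7 (area = (8/2)·7.000²·sin(360°/8) = 138.59 mm²); the cube at (4.5, 10) is absent (z outside [4, 23.5]); Taking the union: only the r=7 cylinder is present, so the union is just that shape — area = 138.59 mm². At z = 4.2: the cylinder: section is a regular 8-gon, circumradius r=7 (area = (8/2)·7.000²·sin(360°/8) = 138.59 mm²); the 7.5×26.5 cube at (4.5, 10) contributes its full rectangle (area 198.75 mm²); Merging all regions: the 2 present regions are separate (no shared area or edge), so areas and boundary lengths simply add and each stays a separate island — area = 337.34 mm². Checking containment: at z = 4.2 the cross-section extends beyond the z = 3 cross-section by about 198.75 mm².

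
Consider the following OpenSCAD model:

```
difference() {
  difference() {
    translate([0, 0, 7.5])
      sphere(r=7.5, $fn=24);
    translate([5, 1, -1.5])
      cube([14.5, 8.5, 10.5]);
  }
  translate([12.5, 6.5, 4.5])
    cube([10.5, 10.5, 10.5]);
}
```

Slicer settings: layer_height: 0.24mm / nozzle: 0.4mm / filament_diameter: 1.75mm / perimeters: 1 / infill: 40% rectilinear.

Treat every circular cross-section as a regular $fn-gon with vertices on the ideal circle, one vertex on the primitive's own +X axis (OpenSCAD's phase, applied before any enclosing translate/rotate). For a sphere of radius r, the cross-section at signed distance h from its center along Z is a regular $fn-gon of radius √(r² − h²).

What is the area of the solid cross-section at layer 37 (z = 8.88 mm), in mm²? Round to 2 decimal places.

At z = 8.88 mm: the r=7.5 sphere contributes a regular 24-gon of circumradius √(7.5²−1.38²) = 7.372 (area = (24/2)·7.372²·sin(360°/24) = 168.79 mm²); the cube at (5, 1) is present — its section is the full 14.5×8.5 rectangle (area 123.25 mm²); Subtracting the remaining from the first: starting from the r=7.5 sphere (168.79 mm²), the 14.5×8.5 cube at (5, 1) partially overlaps it — only the 6.33 mm² overlap (of its 123.25 mm²) is removed, clipping the outline — area = 162.46 mm²; the cube at (12.5, 6.5) is present — its section is the full 10.5×10.5 rectangle (area 110.25 mm²); After the difference (first − rest): starting from the result so far (162.46 mm²), the 10.5×10.5 cube at (12.5, 6.5) misses the remaining region (no effect) — area = 162.46 mm². Overall, the cross-section is a single solid region. Net area = 162.46 mm².

162.46 mm²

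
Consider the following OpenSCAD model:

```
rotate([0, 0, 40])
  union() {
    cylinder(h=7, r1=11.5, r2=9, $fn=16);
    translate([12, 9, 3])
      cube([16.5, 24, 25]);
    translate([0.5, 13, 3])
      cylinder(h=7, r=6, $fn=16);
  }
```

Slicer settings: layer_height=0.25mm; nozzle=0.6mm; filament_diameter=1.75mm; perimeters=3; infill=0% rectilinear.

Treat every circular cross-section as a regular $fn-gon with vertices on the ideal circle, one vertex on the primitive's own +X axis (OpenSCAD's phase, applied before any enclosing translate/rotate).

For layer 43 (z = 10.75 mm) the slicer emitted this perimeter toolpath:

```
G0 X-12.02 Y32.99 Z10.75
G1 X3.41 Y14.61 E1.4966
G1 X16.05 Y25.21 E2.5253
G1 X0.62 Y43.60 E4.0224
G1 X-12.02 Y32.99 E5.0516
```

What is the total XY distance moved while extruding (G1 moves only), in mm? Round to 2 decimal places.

81.00 mm

Sum the Euclidean lengths of each G1 segment: total = 81.00 mm.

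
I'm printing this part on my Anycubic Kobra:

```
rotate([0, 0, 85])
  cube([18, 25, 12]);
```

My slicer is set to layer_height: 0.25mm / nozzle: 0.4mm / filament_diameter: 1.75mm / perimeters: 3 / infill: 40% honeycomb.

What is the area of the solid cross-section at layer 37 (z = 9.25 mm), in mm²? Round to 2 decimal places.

450.00 mm²

At z = 9.25 mm: the 18×25 cube contributes its full rectangle (area 450.00 mm²); (whole slice rotated 85° about Z — lengths, areas and connectivity unchanged). Overall, the cross-section is a single solid region. Net area = 450.00 mm².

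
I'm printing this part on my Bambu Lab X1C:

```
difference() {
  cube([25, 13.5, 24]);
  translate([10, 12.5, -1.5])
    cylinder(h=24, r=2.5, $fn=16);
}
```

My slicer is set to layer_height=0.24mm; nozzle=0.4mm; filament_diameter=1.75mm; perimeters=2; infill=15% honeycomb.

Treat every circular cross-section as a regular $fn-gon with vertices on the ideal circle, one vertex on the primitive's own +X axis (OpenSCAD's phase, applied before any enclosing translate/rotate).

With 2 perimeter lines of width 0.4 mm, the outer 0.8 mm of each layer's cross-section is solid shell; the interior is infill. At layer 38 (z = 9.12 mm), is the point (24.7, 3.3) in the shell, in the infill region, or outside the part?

shell

At z = 9.12 mm: the cube (footprint 25×13.5) is included at this height; the r=2.5 cylinder at (10, 12.5) gives a regular 16-gon of circumradius 2.5 (constant along its height); Taking the first minus the rest: starting from the 25×13.5 cube, the r=2.5 cylinder at (10, 12.5) partially overlaps it — only the 14.37 mm² overlap (of its 19.13 mm²) is removed, clipping the outline — 1 connected region. Overall, the cross-section is a single solid region. The nearest boundary edge runs (25.00, 13.50)→(25.00, 0.00); distance from the point to it = 0.30 mm. The point is inside the cross-section, 0.30 mm from the nearest boundary — within the 0.8 mm shell band (2 × 0.4).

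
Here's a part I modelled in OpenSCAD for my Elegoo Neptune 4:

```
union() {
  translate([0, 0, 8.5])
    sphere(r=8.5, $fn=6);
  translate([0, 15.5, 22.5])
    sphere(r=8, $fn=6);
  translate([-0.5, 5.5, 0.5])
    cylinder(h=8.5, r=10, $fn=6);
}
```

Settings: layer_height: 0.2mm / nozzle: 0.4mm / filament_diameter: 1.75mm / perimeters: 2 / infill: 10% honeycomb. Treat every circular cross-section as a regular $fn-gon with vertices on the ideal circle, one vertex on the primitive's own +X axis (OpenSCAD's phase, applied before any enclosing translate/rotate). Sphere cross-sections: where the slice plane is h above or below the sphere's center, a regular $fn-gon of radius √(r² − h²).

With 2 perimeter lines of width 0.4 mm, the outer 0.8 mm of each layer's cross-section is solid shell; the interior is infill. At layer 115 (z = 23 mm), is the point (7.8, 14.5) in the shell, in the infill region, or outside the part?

outside

At z = 23 mm: the sphere is absent (|z−center|=14.500 > r=8.5); the r=8 sphere at (0, 15.5) slices to a regular 6-gon of circumradius 7.984 (√(r²−h²) with h=0.5 from center); the cylinder at (-0.5, 5.5) is not intersected at this z (z outside [0.5, 9]); Combining (union): only the r=8 sphere at (0, 15.5) is present, so the union is just that shape — 1 connected region. Overall, the cross-section is a single solid region. The nearest boundary edge runs (3.99, 8.59)→(7.98, 15.50); distance from the point to it = 0.34 mm. The point is not inside any of the regions above, so it lies outside the cross-section (0.34 mm from the nearest boundary).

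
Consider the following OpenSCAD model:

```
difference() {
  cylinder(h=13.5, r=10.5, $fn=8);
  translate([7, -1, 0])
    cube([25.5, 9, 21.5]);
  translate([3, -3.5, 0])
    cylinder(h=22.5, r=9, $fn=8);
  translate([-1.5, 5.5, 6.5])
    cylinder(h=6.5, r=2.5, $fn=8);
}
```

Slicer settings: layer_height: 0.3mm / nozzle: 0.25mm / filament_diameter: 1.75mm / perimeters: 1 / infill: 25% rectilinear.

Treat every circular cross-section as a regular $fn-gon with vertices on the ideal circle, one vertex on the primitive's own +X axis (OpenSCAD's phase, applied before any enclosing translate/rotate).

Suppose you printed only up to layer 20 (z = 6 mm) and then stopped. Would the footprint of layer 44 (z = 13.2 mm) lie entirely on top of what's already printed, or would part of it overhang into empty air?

entirely on top

Compare the two slices. At z = 6: the r=10.5 cylinder contributes a regular 8-gon of circumradius 10.5 (area = (8/2)·10.500²·sin(360°/8) = 311.83 mm²); the 25.5×9 cube at (7, -1) contributes its full rectangle (area 229.50 mm²); the r=9 cylinder at (3, -3.5) contributes a regular 8-gon of circumradius 9 (area = (8/2)·9.000²·sin(360°/8) = 229.10 mm²); the cylinder at (-1.5, 5.5) is not intersected at this z (z outside [6.5, 13]); Subtracting the remaining from the first: starting from the r=10.5 cylinder (311.83 mm²), the 25.5×9 cube at (7, -1) partially overlaps it — only the 17.90 mm² overlap (of its 229.50 mm²) is removed, clipping the outline; the r=9 cylinder at (3, -3.5) partially overlaps it — only the 169.58 mm² overlap (of its 229.10 mm²) is removed, clipping the outline — area = 124.36 mm². At z = 13.2: the r=10.5 cylinder contributes a regular 8-gon of circumradius 10.5 (area = (8/2)·10.500²·sin(360°/8) = 311.83 mm²); the 25.5×9 cube at (7, -1) contributes its full rectangle (area 229.50 mm²); the r=9 cylinder at (3, -3.5) gives a regular 8-gon of circumradius 9 (constant along its height) (area = (8/2)·9.000²·sin(360°/8) = 229.10 mm²); the cylinder at (-1.5, 5.5) does not reach this height (z outside [6.5, 13]); Taking the first minus the rest: starting from the r=10.5 cylinder (311.83 mm²), the 25.5×9 cube at (7, -1) partially overlaps it — only the 17.90 mm² overlap (of its 229.50 mm²) is removed, clipping the outline; the r=9 cylinder at (3, -3.5) partially overlaps it — only the 169.58 mm² overlap (of its 229.10 mm²) is removed, clipping the outline — area = 124.36 mm². Checking containment: the cross-section at z = 13.2 is a subset of the cross-section at z = 6.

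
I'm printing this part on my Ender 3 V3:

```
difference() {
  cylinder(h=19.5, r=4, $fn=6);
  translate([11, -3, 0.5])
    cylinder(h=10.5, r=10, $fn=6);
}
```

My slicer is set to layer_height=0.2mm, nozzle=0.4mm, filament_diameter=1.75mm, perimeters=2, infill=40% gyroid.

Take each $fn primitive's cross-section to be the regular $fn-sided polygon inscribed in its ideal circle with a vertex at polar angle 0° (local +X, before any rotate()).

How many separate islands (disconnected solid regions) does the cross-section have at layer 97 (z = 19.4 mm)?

At z = 19.4 mm: the r=4 cylinder gives a regular 6-gon of circumradius 4 (constant along its height); the cylinder at (11, -3) does not reach this height (z outside [0.5, 11]); Subtracting the remaining from the first: none of the subtracted shapes is present at this height, so the r=4 cylinder is unchanged — 1 connected region. Overall, the cross-section is a single solid region. Island count = 1.

1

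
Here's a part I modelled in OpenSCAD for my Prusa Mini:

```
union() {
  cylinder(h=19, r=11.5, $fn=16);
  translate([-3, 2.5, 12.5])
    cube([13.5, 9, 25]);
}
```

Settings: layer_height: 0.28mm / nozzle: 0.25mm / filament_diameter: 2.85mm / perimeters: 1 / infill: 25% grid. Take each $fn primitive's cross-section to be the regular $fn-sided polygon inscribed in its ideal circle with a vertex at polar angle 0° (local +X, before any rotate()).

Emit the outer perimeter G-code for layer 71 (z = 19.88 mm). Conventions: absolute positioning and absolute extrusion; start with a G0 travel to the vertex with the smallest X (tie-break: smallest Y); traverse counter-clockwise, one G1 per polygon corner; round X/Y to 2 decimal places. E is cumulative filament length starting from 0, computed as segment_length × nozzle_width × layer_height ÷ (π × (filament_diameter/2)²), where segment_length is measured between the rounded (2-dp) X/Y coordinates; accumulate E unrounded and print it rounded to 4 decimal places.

G0 X-3.00 Y2.50 Z19.88
G1 X10.50 Y2.50 E0.1481
G1 X10.50 Y11.50 E0.2469
G1 X-3.00 Y11.50 E0.3950
G1 X-3.00 Y2.50 E0.4938

At z = 19.88 mm: the cylinder is absent (z outside [0, 19]); the cube at (-3, 2.5) is present — its section is the full 13.5×9 rectangle; Merging all regions: only the 13.5×9 cube at (-3, 2.5) is present, so the union is just that shape — 1 connected region. The outline is a single polygon with 4 vertices. Extrusion per mm of travel: 0.25 × 0.28 / (π × 1.425²) = 0.010973. Accumulating E over each segment gives final E = 0.4938.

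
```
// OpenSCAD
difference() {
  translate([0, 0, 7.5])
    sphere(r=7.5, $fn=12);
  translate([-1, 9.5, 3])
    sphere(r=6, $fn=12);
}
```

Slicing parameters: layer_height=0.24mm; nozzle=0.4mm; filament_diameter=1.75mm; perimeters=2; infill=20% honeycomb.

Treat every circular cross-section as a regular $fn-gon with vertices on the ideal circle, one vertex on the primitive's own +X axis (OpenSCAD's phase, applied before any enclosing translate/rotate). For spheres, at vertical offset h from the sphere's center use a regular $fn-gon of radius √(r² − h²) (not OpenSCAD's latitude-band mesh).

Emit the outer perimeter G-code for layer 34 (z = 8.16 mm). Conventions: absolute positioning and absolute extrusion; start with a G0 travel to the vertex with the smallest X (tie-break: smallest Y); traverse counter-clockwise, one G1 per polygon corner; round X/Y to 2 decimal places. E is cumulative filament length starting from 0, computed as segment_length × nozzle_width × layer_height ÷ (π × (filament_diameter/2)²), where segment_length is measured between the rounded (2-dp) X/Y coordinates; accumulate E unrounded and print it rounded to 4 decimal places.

At z = 8.16 mm: the r=7.5 sphere contributes a regular 12-gon of circumradius √(7.5²−0.66²) = 7.471; the sphere at (-1, 9.5): section is a regular 12-gon, circumradius = √(r²−h²) = √(6²−5.16²) = 3.062; Taking the first minus the rest: starting from the r=7.5 sphere, the r=6 sphere at (-1, 9.5) partially overlaps it — only the 1.73 mm² overlap (of its 28.12 mm²) is removed, clipping the outline — 1 connected region. The outline is a single polygon with 15 vertices. Extrusion per mm of travel: 0.4 × 0.24 / (π × 0.875²) = 0.039912. Accumulating E over each segment gives final E = 1.8583.

G0 X-7.47 Y0.00 Z8.16
G1 X-6.47 Y-3.74 E0.1545
G1 X-3.74 Y-6.47 E0.3086
G1 X0.00 Y-7.47 E0.4631
G1 X3.74 Y-6.47 E0.6176
G1 X6.47 Y-3.74 E0.7717
G1 X7.47 Y0.00 E0.9262
G1 X6.47 Y3.74 E1.0808
G1 X3.74 Y6.47 E1.2349
G1 X0.91 Y7.23 E1.3518
G1 X0.53 Y6.85 E1.3733
G1 X-1.00 Y6.44 E1.4365
G1 X-2.43 Y6.82 E1.4955
G1 X-3.74 Y6.47 E1.5497
G1 X-6.47 Y3.74 E1.7037
G1 X-7.47 Y0.00 E1.8583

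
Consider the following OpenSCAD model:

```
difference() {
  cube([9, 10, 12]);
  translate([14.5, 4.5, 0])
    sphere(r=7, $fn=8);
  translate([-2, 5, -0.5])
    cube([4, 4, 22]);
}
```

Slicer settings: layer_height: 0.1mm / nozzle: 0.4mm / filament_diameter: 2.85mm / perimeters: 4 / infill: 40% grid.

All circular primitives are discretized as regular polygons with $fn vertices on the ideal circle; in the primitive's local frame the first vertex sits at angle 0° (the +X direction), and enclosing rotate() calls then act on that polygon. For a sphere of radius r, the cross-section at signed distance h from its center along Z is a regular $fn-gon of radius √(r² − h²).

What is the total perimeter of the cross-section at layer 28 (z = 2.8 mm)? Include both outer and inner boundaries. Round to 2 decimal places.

42.36 mm

At z = 2.8 mm: the cube (footprint 9×10) is included at this height (perimeter 38.00 mm); the r=7 sphere at (14.5, 4.5) contributes a regular 8-gon of circumradius √(7²−2.8²) = 6.416 (perimeter = 2·8·6.416·sin(180°/8) = 39.28 mm); the cube at (-2, 5) is present — its section is the full 4×4 rectangle (perimeter 16.00 mm); After the difference (first − rest): starting from the 9×10 cube, the r=7 sphere at (14.5, 4.5) partially overlaps it — only the 2.02 mm² overlap (of its 116.42 mm²) is removed, clipping the outline; the 4×4 cube at (-2, 5) partially overlaps it — only the 8.00 mm² overlap (of its 16.00 mm²) is removed, clipping the outline — boundary = 42.36 mm. Overall, the cross-section is a single solid region. Total boundary length (outer) = 42.36 mm.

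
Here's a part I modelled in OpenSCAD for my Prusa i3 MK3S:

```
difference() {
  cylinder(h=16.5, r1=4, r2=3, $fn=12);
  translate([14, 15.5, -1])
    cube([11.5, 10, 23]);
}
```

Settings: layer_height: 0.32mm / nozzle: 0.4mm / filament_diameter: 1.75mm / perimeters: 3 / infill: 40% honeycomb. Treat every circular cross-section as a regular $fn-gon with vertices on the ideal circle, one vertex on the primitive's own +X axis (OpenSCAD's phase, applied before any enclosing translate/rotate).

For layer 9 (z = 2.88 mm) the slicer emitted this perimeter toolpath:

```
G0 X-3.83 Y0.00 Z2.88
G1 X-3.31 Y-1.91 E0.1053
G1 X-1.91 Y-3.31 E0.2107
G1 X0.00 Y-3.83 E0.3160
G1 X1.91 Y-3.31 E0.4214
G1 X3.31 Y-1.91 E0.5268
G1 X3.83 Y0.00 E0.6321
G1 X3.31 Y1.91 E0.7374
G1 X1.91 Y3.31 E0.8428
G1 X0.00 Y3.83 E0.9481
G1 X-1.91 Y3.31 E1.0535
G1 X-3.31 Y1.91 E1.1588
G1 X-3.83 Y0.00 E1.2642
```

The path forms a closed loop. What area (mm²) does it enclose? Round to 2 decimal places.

Apply the shoelace formula to the sequence of (X, Y) vertices; enclosed area = 43.88 mm².

43.88 mm²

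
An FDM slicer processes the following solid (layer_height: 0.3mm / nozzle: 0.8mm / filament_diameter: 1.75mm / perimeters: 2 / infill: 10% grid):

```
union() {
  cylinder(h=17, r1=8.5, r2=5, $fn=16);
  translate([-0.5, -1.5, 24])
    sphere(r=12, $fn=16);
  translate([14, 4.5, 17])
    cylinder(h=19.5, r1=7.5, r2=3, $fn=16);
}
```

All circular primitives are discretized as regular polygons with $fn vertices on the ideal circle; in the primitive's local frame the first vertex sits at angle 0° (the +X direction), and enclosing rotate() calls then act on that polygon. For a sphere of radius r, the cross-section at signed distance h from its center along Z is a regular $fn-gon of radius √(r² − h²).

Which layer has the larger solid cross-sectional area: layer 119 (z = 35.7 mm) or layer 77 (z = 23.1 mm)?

layer 77 (z = 23.1 mm)

Layer 119 (z = 35.7): the cone is absent (z outside [0, 17]); the r=12 sphere at (-0.5, -1.5) slices to a regular 16-gon of circumradius 2.666 (√(r²−h²) with h=11.7 from center) (area = (16/2)·2.666²·sin(360°/16) = 21.77 mm²); the cone at (14, 4.5): at t=0.959 of its height the radius interpolates to r₁+(r₂−r₁)t = 3.185, giving a regular 16-gon of that circumradius (area = (16/2)·3.185²·sin(360°/16) = 31.05 mm²); Taking the union: the 2 present regions are separate (no shared area or edge), so areas and boundary lengths simply add and each stays a separate island — area = 52.82 mm². So its area = 52.82 mm². Layer 77 (z = 23.1): the cone is absent (z outside [0, 17]); the sphere at (-0.5, -1.5): section is a regular 16-gon, circumradius = √(r²−h²) = √(12²−0.9²) = 11.966 (area = (16/2)·11.966²·sin(360°/16) = 438.37 mm²); the cone at (14, 4.5): at t=0.313 of its height the radius interpolates to r₁+(r₂−r₁)t = 6.092, giving a regular 16-gon of that circumradius (area = (16/2)·6.092²·sin(360°/16) = 113.63 mm²); Taking the union: the regions partially overlap — summed areas 552.00 mm² minus the doubly-counted overlap 11.26 mm² gives 540.74 mm² — area = 540.74 mm². So its area = 540.74 mm². Layer 77 is larger (540.74 vs 52.82 mm²).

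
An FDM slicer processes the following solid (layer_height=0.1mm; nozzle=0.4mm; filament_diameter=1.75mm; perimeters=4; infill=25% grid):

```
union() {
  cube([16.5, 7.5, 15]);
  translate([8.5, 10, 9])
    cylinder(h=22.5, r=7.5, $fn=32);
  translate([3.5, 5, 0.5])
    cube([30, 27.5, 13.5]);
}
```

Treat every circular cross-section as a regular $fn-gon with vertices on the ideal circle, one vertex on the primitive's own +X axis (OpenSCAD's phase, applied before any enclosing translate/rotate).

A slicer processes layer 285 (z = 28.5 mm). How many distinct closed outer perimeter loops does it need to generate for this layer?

1

At z = 28.5 mm: the cube is not intersected at this z (z outside [0, 15]); the cylinder at (8.5, 10): section is a regular 32-gon, circumradius r=7.5; the cube at (3.5, 5) is absent (z outside [0.5, 14]); Merging all regions: only the r=7.5 cylinder at (8.5, 10) is present, so the union is just that shape — 1 connected region. The result has 1 disconnected region.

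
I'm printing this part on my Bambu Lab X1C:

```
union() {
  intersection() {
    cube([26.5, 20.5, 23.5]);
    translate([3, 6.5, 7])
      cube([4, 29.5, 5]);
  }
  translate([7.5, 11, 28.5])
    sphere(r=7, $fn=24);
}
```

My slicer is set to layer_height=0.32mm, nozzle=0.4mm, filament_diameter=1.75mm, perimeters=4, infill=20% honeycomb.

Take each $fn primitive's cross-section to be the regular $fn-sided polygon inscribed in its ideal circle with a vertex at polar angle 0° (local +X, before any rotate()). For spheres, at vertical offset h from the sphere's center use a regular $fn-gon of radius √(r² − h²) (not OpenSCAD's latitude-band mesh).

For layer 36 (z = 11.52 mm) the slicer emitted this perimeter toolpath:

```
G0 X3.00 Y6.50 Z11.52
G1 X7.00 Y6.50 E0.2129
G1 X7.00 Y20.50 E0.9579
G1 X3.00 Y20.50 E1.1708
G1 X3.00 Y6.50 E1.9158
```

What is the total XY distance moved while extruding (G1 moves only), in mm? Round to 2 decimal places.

Sum the Euclidean lengths of each G1 segment: total = 36.00 mm.

36.00 mm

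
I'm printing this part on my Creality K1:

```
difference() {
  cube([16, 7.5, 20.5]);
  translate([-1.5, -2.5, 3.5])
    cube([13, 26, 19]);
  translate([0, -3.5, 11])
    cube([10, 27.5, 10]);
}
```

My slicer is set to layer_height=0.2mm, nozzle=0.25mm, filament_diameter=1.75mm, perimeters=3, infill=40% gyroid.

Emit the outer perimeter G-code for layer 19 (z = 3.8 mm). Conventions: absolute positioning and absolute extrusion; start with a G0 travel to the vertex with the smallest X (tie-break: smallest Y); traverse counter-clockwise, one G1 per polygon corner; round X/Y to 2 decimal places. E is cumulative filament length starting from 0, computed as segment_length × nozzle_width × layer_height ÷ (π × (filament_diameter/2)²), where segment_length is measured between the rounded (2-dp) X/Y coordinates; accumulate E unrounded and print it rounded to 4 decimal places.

At z = 3.8 mm: the cube is present — its section is the full 16×7.5 rectangle; the cube at (-1.5, -2.5) (footprint 13×26) is included at this height; the cube at (0, -3.5) does not reach this height (z outside [11, 21]); Subtracting the remaining from the first: starting from the 16×7.5 cube, the 13×26 cube at (-1.5, -2.5) partially overlaps it — only the 86.25 mm² overlap (of its 338.00 mm²) is removed, clipping the outline — 1 connected region. The outline is a single polygon with 4 vertices. Extrusion per mm of travel: 0.25 × 0.2 / (π × 0.875²) = 0.020788. Accumulating E over each segment gives final E = 0.4989.

G0 X11.50 Y0.00 Z3.80
G1 X16.00 Y0.00 E0.0935
G1 X16.00 Y7.50 E0.2495
G1 X11.50 Y7.50 E0.3430
G1 X11.50 Y0.00 E0.4989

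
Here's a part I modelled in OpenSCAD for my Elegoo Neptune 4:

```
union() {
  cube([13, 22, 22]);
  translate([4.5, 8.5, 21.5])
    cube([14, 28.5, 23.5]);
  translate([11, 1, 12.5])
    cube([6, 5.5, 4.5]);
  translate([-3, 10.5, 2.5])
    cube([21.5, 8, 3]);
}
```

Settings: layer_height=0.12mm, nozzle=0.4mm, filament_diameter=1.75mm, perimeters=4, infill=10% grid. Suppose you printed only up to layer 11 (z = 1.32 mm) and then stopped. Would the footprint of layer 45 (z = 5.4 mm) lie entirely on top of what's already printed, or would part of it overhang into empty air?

Compare the two slices. At z = 1.32: the cube is present — its section is the full 13×22 rectangle (area 286.00 mm²); the cube at (4.5, 8.5) is not intersected at this z (z outside [21.5, 45]); the cube at (11, 1) is not intersected at this z (z outside [12.5, 17]); the cube at (-3, 10.5) is not intersected at this z (z outside [2.5, 5.5]); Combining (union): only the 13×22 cube is present, so the union is just that shape — area = 286.00 mm². At z = 5.4: the cube (footprint 13×22) is included at this height (area 286.00 mm²); the cube at (4.5, 8.5) is absent (z outside [21.5, 45]); the cube at (11, 1) does not reach this height (z outside [12.5, 17]); the cube at (-3, 10.5) (footprint 21.5×8) is included at this height (area 172.00 mm²); Combining (union): the regions partially overlap — summed areas 458.00 mm² minus the doubly-counted overlap 104.00 mm² gives 354.00 mm² — area = 354.00 mm². Checking containment: at z = 5.4 the cross-section extends beyond the z = 1.32 cross-section by about 68.00 mm².

part overhangs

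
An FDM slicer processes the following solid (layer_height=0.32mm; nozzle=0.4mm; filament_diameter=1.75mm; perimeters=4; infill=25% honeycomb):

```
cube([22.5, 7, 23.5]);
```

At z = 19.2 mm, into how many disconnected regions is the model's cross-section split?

1

At z = 19.2 mm: the cube is present — its section is the full 22.5×7 rectangle. The result has 1 disconnected region.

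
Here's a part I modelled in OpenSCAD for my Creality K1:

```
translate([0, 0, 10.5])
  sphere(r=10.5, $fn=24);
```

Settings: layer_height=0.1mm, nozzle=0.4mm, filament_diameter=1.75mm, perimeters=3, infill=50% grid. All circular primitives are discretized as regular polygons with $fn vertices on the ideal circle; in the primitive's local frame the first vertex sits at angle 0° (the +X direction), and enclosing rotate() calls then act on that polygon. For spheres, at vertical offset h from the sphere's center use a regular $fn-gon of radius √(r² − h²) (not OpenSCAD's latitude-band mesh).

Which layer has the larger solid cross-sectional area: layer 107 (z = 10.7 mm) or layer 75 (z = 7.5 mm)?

layer 107 (z = 10.7 mm)

Layer 107 (z = 10.7): the r=10.5 sphere slices to a regular 24-gon of circumradius 10.498 (√(r²−h²) with h=0.2 from center) (area = (24/2)·10.498²·sin(360°/24) = 342.29 mm²). So its area = 342.29 mm². Layer 75 (z = 7.5): the r=10.5 sphere slices to a regular 24-gon of circumradius 10.062 (√(r²−h²) with h=3 from center) (area = (24/2)·10.062²·sin(360°/24) = 314.47 mm²). So its area = 314.47 mm². Layer 107 is larger (342.29 vs 314.47 mm²).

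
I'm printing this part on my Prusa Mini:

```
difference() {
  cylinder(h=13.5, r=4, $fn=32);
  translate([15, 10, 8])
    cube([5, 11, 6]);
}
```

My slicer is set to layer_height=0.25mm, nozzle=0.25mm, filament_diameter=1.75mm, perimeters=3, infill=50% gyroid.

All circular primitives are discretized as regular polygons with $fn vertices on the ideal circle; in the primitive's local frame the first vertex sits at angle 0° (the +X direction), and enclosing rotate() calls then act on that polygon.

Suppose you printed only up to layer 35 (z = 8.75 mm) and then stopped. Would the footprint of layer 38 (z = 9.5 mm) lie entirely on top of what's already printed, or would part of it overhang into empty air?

Compare the two slices. At z = 8.75: the r=4 cylinder contributes a regular 32-gon of circumradius 4 (area = (32/2)·4.000²·sin(360°/32) = 49.94 mm²); the cube at (15, 10) is present — its section is the full 5×11 rectangle (area 55.00 mm²); Subtracting the remaining from the first: starting from the r=4 cylinder (49.94 mm²), the 5×11 cube at (15, 10) misses the remaining region (no effect) — area = 49.94 mm². At z = 9.5: the r=4 cylinder gives a regular 32-gon of circumradius 4 (constant along its height) (area = (32/2)·4.000²·sin(360°/32) = 49.94 mm²); the 5×11 cube at (15, 10) contributes its full rectangle (area 55.00 mm²); Subtracting the remaining from the first: starting from the r=4 cylinder (49.94 mm²), the 5×11 cube at (15, 10) misses the remaining region (no effect) — area = 49.94 mm². Checking containment: the cross-section at z = 9.5 is a subset of the cross-section at z = 8.75.

entirely on top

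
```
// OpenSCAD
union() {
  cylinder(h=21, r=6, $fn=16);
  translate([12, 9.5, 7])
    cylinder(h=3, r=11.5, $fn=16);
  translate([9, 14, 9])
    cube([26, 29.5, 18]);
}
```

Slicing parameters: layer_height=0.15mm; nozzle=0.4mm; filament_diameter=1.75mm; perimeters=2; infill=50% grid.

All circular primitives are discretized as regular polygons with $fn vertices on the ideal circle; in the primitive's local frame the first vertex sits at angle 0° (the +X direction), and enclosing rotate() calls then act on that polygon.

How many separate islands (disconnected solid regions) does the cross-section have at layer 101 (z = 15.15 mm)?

2

At z = 15.15 mm: the r=6 cylinder contributes a regular 16-gon of circumradius 6; the cylinder at (12, 9.5) is absent (z outside [7, 10]); the 26×29.5 cube at (9, 14) contributes its full rectangle; Taking the union: the 2 present regions are separate (no shared area or edge), so areas and boundary lengths simply add and each stays a separate island — 2 connected regions. Overall, the cross-section has 2 separate islands. Island count = 2.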